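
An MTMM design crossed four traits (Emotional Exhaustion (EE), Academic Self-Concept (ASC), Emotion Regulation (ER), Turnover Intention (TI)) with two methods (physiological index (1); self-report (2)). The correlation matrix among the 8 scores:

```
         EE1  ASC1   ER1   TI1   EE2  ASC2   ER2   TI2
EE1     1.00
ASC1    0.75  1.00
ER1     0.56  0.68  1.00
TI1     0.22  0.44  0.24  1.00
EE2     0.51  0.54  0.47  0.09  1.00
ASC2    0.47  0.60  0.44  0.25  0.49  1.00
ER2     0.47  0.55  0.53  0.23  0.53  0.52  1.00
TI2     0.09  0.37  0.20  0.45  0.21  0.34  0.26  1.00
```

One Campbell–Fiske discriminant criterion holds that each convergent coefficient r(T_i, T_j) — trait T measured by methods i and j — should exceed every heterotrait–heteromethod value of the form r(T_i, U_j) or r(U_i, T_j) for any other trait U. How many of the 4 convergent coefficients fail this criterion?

Each convergent coefficient versus the relevant comparison correlations:
EE (methods 1·2): 0.51 vs {0.47, 0.54, 0.47, 0.47, 0.09, 0.09} → fail.
ASC (methods 1·2): 0.60 vs {0.54, 0.47, 0.55, 0.44, 0.37, 0.25} → pass.
ER (methods 1·2): 0.53 vs {0.47, 0.47, 0.44, 0.55, 0.20, 0.23} → fail.
TI (methods 1·2): 0.45 vs {0.09, 0.09, 0.25, 0.37, 0.23, 0.20} → pass.
2 of 4 fail.

2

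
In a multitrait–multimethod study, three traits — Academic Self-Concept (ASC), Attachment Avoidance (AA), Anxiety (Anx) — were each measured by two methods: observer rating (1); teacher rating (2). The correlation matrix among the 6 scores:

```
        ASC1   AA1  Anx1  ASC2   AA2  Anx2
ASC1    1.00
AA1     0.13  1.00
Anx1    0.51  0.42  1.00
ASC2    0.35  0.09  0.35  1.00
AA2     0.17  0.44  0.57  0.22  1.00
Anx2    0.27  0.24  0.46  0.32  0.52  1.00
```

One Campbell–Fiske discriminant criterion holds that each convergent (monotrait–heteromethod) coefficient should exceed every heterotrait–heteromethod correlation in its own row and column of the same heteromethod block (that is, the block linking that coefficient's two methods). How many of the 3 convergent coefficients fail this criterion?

3

Each convergent coefficient versus the relevant comparison correlations:
ASC (methods 1·2): 0.35 vs {0.17, 0.09, 0.27, 0.35} → fail.
AA (methods 1·2): 0.44 vs {0.09, 0.17, 0.24, 0.57} → fail.
Anx (methods 1·2): 0.46 vs {0.35, 0.27, 0.57, 0.24} → fail.
3 of 3 fail.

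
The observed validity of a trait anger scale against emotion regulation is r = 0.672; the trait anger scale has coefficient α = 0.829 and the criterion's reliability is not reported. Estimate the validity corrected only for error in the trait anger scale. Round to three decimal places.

0.738

Single correction: r_c = r_obs / √r_xx = 0.672 / √0.829 = 0.672 / 0.9105 ≈ 0.738.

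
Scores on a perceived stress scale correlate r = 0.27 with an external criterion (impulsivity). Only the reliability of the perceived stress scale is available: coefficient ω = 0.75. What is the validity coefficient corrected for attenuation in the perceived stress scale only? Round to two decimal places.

0.31

Single correction: r_c = r_obs / √r_xx = 0.27 / √0.75 = 0.27 / 0.8660 ≈ 0.31.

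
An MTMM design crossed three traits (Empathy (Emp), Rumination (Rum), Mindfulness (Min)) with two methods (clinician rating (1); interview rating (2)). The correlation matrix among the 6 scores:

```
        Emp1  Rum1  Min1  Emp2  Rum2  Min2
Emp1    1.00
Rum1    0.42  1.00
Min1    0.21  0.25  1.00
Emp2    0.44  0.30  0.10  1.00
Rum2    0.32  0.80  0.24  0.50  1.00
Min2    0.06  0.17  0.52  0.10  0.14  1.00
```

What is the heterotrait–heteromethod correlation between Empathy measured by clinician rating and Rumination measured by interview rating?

Different traits and methods: r(Emp1, Rum2) = 0.32.

0.32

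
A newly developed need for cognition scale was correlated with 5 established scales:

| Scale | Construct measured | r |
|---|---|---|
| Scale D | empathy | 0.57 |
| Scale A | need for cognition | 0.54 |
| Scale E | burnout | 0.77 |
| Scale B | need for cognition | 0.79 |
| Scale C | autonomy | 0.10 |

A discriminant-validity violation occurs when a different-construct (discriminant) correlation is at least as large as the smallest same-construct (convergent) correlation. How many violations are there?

2

Convergent (same construct = need for cognition): Scale A, Scale B.
Smallest convergent = 0.54. Discriminant values: 0.57, 0.77, 0.10; count ≥ 0.54 → 2.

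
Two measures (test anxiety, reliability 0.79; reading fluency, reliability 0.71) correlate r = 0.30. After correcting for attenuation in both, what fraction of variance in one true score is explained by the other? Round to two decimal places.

0.16

Disattenuated r = 0.30 / √(0.79 × 0.71) = 0.30 / 0.7489 = 0.4006.
Shared true-score variance = 0.4006² = 0.1605 ≈ 0.16.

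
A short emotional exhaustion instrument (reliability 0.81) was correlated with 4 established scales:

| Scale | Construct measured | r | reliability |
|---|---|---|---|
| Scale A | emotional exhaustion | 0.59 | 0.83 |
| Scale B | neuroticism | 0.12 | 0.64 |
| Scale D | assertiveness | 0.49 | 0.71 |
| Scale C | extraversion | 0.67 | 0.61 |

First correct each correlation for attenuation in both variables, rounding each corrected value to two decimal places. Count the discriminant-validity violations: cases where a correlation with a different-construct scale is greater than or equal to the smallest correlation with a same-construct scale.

1

Disattenuated r (r / √(r_scale · r_new)):
  Scale A (conv): 0.59 / √(0.83·0.81) = 0.72
  Scale B (disc): 0.12 / √(0.64·0.81) = 0.17
  Scale D (disc): 0.49 / √(0.71·0.81) = 0.65
  Scale C (disc): 0.67 / √(0.61·0.81) = 0.95
Smallest convergent = 0.72. Discriminant values: 0.17, 0.65, 0.95; count ≥ 0.72 → 1.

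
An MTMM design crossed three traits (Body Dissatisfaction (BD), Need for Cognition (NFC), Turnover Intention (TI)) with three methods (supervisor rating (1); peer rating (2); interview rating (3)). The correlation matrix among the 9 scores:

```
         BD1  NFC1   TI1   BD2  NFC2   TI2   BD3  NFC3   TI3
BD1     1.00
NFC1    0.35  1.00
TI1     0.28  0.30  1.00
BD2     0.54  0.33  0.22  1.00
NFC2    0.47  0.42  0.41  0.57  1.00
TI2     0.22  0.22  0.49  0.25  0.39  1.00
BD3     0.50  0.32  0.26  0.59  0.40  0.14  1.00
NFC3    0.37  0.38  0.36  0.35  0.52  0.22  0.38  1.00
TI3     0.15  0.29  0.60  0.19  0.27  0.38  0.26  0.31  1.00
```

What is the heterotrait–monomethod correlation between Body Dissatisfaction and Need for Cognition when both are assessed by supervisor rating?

0.35

Different traits, same method: r(BD1, NFC1) = 0.35.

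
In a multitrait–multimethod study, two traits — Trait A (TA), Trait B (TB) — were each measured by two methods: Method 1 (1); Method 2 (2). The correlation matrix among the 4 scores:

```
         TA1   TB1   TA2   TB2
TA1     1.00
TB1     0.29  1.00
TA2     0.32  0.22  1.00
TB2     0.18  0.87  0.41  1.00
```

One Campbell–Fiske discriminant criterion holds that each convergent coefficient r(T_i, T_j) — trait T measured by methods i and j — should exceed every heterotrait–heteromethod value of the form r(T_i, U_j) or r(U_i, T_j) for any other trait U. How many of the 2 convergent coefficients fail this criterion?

0

Checking each validity diagonal entry against its comparison values:
TA (methods 1·2): 0.32 vs {0.18, 0.22} → pass.
TB (methods 1·2): 0.87 vs {0.22, 0.18} → pass.
0 of 2 fail.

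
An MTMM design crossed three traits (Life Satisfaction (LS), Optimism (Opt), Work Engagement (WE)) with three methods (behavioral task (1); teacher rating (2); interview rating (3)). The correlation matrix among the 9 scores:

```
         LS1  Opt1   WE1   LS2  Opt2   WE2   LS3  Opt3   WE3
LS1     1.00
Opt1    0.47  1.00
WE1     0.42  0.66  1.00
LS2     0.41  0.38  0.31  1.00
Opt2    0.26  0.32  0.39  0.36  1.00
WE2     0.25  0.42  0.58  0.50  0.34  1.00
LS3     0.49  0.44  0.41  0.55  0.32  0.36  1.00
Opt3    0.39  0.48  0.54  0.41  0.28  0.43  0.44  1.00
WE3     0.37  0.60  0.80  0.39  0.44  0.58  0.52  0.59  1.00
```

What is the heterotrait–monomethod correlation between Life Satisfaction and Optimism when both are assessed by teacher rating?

Different traits, same method: r(LS2, Opt2) = 0.36.

0.36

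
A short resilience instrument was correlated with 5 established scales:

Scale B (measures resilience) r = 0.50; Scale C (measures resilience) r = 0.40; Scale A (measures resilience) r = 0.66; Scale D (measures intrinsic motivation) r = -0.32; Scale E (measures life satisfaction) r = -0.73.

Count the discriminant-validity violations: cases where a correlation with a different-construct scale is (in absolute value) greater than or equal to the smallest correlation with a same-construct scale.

1

Convergent (same construct = resilience): Scale B, Scale C, Scale A.
Smallest convergent = 0.40. Discriminant |r|: 0.32, 0.73; count ≥ 0.40 → 1.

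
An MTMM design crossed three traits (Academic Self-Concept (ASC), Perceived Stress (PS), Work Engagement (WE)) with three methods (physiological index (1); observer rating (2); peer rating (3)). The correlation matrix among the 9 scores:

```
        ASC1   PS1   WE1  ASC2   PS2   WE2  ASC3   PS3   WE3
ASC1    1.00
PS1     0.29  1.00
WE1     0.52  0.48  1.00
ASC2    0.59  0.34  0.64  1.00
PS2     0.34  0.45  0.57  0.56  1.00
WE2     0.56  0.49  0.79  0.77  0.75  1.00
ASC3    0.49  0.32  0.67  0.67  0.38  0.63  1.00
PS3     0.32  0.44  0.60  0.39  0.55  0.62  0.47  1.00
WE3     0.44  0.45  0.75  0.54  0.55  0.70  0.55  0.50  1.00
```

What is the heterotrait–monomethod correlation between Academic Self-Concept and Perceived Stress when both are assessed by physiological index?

0.29

Different traits, same method: r(ASC1, PS1) = 0.29.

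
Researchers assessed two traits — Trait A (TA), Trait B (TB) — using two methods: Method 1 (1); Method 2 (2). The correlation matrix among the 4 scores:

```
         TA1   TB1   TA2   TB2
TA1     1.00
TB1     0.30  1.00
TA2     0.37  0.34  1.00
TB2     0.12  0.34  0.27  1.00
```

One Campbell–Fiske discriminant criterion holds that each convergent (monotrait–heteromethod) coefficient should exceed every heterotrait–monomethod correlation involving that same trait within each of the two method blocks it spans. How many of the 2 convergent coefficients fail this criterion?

Convergent coefficients and their comparison sets:
TA (methods 1·2): 0.37 vs {0.30, 0.27} → pass.
TB (methods 1·2): 0.34 vs {0.30, 0.27} → pass.
0 of 2 fail.

0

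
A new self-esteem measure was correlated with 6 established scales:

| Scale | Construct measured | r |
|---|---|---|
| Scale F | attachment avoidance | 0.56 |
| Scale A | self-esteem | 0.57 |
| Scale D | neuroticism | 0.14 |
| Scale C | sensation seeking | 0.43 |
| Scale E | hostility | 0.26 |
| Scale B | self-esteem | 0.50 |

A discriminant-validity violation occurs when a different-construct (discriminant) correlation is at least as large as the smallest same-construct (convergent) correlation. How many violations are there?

Convergent (same construct = self-esteem): Scale A, Scale B.
Smallest convergent = 0.50. Discriminant values: 0.56, 0.14, 0.43, 0.26; count ≥ 0.50 → 1.

1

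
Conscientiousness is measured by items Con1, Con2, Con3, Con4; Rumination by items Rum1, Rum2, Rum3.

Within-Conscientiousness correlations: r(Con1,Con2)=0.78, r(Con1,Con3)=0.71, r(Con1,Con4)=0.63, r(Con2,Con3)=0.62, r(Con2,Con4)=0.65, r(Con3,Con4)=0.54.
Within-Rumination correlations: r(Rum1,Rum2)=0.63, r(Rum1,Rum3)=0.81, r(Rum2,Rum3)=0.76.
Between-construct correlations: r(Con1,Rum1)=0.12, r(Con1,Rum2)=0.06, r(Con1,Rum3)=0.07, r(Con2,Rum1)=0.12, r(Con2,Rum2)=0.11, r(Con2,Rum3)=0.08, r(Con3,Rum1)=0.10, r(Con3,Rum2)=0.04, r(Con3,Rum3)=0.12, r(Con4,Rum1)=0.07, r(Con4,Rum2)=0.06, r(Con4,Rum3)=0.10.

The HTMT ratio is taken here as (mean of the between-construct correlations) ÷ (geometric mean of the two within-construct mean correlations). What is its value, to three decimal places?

0.126

Mean between = 1.05/12 = 0.0875.
Mean within-Con = 3.93/6 = 0.6550; mean within-Rum = 2.20/3 = 0.7333.
Geometric mean = √(0.6550 × 0.7333) = 0.6930.
HTMT = 0.0875 / 0.6930 = 0.126.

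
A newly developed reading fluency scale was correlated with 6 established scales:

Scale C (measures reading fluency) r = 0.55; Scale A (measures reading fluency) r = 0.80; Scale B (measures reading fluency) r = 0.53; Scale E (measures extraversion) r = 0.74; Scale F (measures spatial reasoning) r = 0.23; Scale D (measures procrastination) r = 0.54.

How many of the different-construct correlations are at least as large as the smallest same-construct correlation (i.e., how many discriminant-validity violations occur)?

Convergent (same construct = reading fluency): Scale C, Scale A, Scale B.
Smallest convergent = 0.53. Discriminant values: 0.74, 0.23, 0.54; count ≥ 0.53 → 2.

2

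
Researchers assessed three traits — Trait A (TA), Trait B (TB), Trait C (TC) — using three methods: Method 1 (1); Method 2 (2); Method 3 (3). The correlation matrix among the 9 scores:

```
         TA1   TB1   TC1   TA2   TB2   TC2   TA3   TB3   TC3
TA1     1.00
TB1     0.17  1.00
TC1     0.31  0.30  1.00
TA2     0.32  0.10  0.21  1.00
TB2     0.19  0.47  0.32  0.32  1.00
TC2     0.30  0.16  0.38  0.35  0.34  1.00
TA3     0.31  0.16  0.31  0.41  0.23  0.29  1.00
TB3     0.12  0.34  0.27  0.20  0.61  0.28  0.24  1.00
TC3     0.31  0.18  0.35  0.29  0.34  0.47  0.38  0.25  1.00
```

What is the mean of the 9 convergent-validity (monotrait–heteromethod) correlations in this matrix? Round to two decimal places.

0.41

Convergent values: 0.32, 0.31, 0.41, 0.47, 0.34, 0.61, 0.38, 0.35, 0.47; mean = 3.66/9 = 0.41.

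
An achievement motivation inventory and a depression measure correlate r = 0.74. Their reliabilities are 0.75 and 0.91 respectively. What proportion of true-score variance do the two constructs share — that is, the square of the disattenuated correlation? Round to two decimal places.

Disattenuated r = 0.74 / √(0.75 × 0.91) = 0.74 / 0.8261 = 0.8958.
Shared true-score variance = 0.8958² = 0.8025 ≈ 0.80.

0.80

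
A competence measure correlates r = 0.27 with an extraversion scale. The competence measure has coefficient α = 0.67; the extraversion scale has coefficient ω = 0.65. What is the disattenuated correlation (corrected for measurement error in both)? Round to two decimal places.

0.41

r_true = r_obs / √(r_xx · r_yy) = 0.27 / √(0.67 × 0.65) = 0.27 / √0.4355 = 0.27 / 0.6599 ≈ 0.41.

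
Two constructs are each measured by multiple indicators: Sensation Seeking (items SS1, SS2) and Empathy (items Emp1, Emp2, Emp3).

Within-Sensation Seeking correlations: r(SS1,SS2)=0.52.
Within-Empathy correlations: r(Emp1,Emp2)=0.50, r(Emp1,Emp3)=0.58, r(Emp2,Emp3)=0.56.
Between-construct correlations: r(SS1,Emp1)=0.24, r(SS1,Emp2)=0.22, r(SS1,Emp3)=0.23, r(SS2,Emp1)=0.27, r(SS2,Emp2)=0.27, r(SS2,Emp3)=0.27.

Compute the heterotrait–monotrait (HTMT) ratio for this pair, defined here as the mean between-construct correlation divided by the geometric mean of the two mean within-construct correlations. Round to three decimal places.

Mean between = 1.50/6 = 0.2500.
Mean within-SS = 0.52/1 = 0.5200; mean within-Emp = 1.64/3 = 0.5467.
Geometric mean = √(0.5200 × 0.5467) = 0.5332.
HTMT = 0.2500 / 0.5332 = 0.469.

0.469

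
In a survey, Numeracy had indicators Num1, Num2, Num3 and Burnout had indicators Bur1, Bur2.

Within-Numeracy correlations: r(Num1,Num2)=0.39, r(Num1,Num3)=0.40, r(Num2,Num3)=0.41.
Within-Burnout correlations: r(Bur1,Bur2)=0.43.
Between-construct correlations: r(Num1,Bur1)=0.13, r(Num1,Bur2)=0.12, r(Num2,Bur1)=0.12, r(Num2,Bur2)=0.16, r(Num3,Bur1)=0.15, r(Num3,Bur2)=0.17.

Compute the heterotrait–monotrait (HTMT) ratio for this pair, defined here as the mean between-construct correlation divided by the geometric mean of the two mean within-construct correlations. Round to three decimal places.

0.342

Mean heterotrait r = 0.85/6 = 0.1417.
Mean within-Num = 1.20/3 = 0.4000; mean within-Bur = 0.43/1 = 0.4300.
Geometric mean = √(0.4000 × 0.4300) = 0.4147.
HTMT = 0.1417 / 0.4147 = 0.342.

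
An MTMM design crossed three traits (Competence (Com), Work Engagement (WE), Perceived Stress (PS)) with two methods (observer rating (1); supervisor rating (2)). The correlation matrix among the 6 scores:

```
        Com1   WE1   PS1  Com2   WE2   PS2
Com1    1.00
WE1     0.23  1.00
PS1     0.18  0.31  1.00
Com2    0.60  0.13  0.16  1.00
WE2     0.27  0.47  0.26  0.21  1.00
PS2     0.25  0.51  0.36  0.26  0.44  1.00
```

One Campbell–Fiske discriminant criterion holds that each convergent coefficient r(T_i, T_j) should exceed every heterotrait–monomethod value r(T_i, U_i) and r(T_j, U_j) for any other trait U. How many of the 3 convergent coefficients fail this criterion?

Checking each validity diagonal entry against its comparison values:
Com (methods 1·2): 0.60 vs {0.23, 0.21, 0.18, 0.26} → pass.
WE (methods 1·2): 0.47 vs {0.23, 0.21, 0.31, 0.44} → pass.
PS (methods 1·2): 0.36 vs {0.18, 0.26, 0.31, 0.44} → fail.
1 of 3 fail.

1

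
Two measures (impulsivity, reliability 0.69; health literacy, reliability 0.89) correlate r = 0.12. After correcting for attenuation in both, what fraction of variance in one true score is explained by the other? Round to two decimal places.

0.02

Disattenuated r = 0.12 / √(0.69 × 0.89) = 0.12 / 0.7836 = 0.1531.
Shared true-score variance = 0.1531² = 0.0234 ≈ 0.02.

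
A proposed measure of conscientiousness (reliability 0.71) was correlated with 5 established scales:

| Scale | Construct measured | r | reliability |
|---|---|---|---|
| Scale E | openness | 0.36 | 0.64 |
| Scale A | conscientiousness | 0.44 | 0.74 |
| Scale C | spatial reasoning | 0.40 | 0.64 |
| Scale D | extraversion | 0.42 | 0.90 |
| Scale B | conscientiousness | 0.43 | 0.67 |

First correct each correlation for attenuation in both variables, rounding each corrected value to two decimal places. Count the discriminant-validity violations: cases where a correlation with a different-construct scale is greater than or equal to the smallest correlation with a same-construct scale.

Disattenuated r (r / √(r_scale · r_new)):
  Scale E (disc): 0.36 / √(0.64·0.71) = 0.53
  Scale A (conv): 0.44 / √(0.74·0.71) = 0.61
  Scale C (disc): 0.40 / √(0.64·0.71) = 0.59
  Scale D (disc): 0.42 / √(0.90·0.71) = 0.53
  Scale B (conv): 0.43 / √(0.67·0.71) = 0.62
Smallest convergent = 0.61. Discriminant values: 0.53, 0.59, 0.53; count ≥ 0.61 → 0.

0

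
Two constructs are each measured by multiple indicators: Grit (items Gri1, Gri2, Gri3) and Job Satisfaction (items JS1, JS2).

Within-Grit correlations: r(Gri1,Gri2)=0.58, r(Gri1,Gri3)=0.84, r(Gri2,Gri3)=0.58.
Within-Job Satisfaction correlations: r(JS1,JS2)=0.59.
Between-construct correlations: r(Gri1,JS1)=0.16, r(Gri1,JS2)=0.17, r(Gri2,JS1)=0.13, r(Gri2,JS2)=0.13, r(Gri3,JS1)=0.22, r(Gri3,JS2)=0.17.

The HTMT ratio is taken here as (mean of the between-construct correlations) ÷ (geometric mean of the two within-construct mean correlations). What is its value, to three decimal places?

0.260

Mean between = 0.98/6 = 0.1633.
Mean within-Gri = 2.00/3 = 0.6667; mean within-JS = 0.59/1 = 0.5900.
Geometric mean = √(0.6667 × 0.5900) = 0.6272.
HTMT = 0.1633 / 0.6272 = 0.260.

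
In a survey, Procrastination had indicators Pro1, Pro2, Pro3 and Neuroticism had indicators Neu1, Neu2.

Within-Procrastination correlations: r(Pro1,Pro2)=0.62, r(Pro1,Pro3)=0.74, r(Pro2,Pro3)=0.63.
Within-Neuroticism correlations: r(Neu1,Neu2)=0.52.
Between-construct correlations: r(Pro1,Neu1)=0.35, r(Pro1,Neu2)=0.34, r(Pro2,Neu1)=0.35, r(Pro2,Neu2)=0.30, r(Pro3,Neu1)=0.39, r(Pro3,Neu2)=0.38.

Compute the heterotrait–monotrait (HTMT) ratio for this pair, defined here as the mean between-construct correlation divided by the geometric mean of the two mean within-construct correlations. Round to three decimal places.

0.599

Mean heterotrait r = 2.11/6 = 0.3517.
Mean within-Pro = 1.99/3 = 0.6633; mean within-Neu = 0.52/1 = 0.5200.
Geometric mean = √(0.6633 × 0.5200) = 0.5873.
HTMT = 0.3517 / 0.5873 = 0.599.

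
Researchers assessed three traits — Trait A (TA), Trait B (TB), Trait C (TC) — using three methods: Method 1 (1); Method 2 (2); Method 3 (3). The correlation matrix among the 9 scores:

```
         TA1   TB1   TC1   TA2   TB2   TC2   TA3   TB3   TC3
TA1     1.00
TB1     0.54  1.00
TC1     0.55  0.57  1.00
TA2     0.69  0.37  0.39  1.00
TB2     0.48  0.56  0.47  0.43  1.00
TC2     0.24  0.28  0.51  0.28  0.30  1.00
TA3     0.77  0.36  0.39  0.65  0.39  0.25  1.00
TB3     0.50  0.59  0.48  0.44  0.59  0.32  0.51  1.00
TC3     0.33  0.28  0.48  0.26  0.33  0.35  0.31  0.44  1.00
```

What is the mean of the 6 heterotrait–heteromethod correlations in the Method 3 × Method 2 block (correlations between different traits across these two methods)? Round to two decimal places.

0.33

HTHM values (method 3 × method 2): 0.39, 0.25, 0.44, 0.32, 0.26, 0.33; mean = 1.99/6 = 0.33.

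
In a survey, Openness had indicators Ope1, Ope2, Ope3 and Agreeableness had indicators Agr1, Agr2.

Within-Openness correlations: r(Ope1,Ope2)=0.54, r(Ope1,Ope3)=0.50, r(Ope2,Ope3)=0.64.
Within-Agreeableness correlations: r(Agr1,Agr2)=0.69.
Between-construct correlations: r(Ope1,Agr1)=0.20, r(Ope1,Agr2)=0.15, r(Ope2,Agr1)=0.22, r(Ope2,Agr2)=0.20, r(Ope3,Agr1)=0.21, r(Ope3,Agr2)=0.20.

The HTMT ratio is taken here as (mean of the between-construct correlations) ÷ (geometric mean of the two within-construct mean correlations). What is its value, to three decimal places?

Mean between = 1.18/6 = 0.1967.
Mean within-Ope = 1.68/3 = 0.5600; mean within-Agr = 0.69/1 = 0.6900.
Geometric mean = √(0.5600 × 0.6900) = 0.6216.
HTMT = 0.1967 / 0.6216 = 0.316.

0.316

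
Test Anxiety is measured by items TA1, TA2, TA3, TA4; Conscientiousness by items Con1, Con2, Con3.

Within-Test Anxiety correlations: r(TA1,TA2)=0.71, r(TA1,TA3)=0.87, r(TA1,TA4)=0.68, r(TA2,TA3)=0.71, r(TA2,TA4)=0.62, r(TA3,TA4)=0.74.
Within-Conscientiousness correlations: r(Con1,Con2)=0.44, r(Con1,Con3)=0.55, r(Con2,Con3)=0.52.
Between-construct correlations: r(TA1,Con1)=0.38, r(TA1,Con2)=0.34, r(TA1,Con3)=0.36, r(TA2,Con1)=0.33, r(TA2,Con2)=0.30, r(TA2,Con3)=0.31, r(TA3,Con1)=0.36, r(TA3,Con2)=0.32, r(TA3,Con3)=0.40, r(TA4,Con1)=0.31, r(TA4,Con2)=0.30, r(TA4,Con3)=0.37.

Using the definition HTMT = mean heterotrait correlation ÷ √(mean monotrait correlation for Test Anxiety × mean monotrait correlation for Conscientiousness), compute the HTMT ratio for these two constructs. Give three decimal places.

Mean between = 4.08/12 = 0.3400.
Mean within-TA = 4.33/6 = 0.7217; mean within-Con = 1.51/3 = 0.5033.
Geometric mean = √(0.7217 × 0.5033) = 0.6027.
HTMT = 0.3400 / 0.6027 = 0.564.

0.564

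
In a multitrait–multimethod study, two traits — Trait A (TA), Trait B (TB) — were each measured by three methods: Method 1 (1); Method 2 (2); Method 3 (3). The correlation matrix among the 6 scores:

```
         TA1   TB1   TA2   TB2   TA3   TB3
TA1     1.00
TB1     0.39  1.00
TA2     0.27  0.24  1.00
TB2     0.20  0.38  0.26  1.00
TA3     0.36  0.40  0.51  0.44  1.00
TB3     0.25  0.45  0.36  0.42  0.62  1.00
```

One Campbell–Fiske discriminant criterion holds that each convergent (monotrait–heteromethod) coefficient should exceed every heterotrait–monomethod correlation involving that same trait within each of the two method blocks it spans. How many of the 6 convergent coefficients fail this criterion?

Each convergent coefficient versus the relevant comparison correlations:
TA (methods 1·2): 0.27 vs {0.39, 0.26} → fail.
TA (methods 1·3): 0.36 vs {0.39, 0.62} → fail.
TA (methods 2·3): 0.51 vs {0.26, 0.62} → fail.
TB (methods 1·2): 0.38 vs {0.39, 0.26} → fail.
TB (methods 1·3): 0.45 vs {0.39, 0.62} → fail.
TB (methods 2·3): 0.42 vs {0.26, 0.62} → fail.
6 of 6 fail.

6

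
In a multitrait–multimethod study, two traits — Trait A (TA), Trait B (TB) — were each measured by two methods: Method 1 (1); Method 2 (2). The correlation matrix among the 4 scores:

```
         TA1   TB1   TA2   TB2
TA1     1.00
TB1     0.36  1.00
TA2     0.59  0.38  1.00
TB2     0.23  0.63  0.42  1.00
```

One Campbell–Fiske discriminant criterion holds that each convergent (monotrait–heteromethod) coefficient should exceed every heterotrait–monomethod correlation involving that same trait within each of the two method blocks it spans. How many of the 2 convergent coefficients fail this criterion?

0

Convergent coefficients and their comparison sets:
TA (methods 1·2): 0.59 vs {0.36, 0.42} → pass.
TB (methods 1·2): 0.63 vs {0.36, 0.42} → pass.
0 of 2 fail.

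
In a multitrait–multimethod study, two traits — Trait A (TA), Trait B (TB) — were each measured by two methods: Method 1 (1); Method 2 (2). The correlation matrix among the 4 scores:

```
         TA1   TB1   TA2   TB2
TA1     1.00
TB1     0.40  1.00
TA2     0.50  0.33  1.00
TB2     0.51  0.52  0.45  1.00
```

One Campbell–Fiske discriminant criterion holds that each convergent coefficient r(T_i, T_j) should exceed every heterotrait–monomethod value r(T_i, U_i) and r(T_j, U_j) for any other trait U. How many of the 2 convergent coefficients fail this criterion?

Checking each validity diagonal entry against its comparison values:
TA (methods 1·2): 0.50 vs {0.40, 0.45} → pass.
TB (methods 1·2): 0.52 vs {0.40, 0.45} → pass.
0 of 2 fail.

0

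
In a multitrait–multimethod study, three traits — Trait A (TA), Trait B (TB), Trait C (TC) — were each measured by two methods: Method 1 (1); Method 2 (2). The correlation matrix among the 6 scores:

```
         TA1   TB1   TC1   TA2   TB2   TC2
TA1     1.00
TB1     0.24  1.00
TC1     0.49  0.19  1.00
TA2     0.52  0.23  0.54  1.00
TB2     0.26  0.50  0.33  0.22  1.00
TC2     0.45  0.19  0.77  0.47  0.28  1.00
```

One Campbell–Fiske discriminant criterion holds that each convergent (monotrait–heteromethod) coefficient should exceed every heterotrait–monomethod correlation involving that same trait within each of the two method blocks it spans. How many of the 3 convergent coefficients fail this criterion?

0

Convergent coefficients and their comparison sets:
TA (methods 1·2): 0.52 vs {0.24, 0.22, 0.49, 0.47} → pass.
TB (methods 1·2): 0.50 vs {0.24, 0.22, 0.19, 0.28} → pass.
TC (methods 1·2): 0.77 vs {0.49, 0.47, 0.19, 0.28} → pass.
0 of 3 fail.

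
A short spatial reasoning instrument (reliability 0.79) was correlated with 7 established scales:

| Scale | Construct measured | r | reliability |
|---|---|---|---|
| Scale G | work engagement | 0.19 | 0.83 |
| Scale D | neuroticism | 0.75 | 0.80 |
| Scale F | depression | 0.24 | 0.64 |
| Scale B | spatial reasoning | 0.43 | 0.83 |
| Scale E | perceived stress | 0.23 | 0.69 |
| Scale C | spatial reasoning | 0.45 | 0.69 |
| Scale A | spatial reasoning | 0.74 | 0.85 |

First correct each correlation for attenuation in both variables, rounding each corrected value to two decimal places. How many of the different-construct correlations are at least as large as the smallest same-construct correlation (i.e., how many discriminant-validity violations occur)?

Disattenuated r (r / √(r_scale · r_new)):
  Scale G (disc): 0.19 / √(0.83·0.79) = 0.23
  Scale D (disc): 0.75 / √(0.80·0.79) = 0.94
  Scale F (disc): 0.24 / √(0.64·0.79) = 0.34
  Scale B (conv): 0.43 / √(0.83·0.79) = 0.53
  Scale E (disc): 0.23 / √(0.69·0.79) = 0.31
  Scale C (conv): 0.45 / √(0.69·0.79) = 0.61
  Scale A (conv): 0.74 / √(0.85·0.79) = 0.90
Smallest convergent = 0.53. Discriminant values: 0.23, 0.94, 0.34, 0.31; count ≥ 0.53 → 1.

1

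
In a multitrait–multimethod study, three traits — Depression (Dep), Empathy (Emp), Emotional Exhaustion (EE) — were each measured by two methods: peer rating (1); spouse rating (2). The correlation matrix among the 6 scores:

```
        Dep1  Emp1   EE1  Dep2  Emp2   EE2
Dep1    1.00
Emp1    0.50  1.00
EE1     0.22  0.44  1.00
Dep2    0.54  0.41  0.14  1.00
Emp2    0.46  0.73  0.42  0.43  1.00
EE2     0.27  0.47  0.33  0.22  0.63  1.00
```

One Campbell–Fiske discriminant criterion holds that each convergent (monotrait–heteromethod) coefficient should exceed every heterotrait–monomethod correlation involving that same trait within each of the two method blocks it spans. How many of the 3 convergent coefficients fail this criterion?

Checking each validity diagonal entry against its comparison values:
Dep (methods 1·2): 0.54 vs {0.50, 0.43, 0.22, 0.22} → pass.
Emp (methods 1·2): 0.73 vs {0.50, 0.43, 0.44, 0.63} → pass.
EE (methods 1·2): 0.33 vs {0.22, 0.22, 0.44, 0.63} → fail.
1 of 3 fail.

1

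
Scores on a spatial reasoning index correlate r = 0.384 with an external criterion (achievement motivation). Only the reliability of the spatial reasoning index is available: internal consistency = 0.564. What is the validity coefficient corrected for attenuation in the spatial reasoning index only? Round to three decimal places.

0.511

Single correction: r_c = r_obs / √r_xx = 0.384 / √0.564 = 0.384 / 0.7510 ≈ 0.511.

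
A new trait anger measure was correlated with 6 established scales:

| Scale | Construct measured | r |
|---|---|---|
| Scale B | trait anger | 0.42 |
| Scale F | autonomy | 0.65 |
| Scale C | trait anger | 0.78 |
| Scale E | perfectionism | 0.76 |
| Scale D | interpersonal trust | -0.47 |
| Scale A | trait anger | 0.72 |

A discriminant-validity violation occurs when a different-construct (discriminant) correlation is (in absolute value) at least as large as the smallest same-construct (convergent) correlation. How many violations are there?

Convergent (same construct = trait anger): Scale B, Scale C, Scale A.
Smallest convergent = 0.42. Discriminant |r|: 0.65, 0.76, 0.47; count ≥ 0.42 → 3.

3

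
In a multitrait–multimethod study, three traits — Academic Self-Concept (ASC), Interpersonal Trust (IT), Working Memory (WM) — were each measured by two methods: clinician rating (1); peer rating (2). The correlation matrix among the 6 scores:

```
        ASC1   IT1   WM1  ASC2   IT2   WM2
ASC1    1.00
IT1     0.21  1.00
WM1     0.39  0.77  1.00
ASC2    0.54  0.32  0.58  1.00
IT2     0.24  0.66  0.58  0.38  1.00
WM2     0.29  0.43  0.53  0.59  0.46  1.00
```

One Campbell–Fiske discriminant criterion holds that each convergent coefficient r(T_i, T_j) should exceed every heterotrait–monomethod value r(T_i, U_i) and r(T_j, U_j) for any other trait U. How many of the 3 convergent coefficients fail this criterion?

3

Convergent coefficients and their comparison sets:
ASC (methods 1·2): 0.54 vs {0.21, 0.38, 0.39, 0.59} → fail.
IT (methods 1·2): 0.66 vs {0.21, 0.38, 0.77, 0.46} → fail.
WM (methods 1·2): 0.53 vs {0.39, 0.59, 0.77, 0.46} → fail.
3 of 3 fail.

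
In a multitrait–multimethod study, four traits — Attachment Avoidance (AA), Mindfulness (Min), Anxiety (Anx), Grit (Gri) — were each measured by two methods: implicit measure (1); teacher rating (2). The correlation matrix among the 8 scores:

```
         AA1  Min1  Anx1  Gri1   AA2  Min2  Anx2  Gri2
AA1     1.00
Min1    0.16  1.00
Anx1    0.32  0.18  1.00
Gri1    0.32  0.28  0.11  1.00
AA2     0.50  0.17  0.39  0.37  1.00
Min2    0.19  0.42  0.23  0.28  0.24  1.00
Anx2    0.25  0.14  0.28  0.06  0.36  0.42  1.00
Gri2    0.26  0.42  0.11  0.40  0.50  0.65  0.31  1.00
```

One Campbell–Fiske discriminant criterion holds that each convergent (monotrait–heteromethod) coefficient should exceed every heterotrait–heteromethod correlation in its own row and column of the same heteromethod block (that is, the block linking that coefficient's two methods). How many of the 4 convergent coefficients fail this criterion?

Each convergent coefficient versus the relevant comparison correlations:
AA (methods 1·2): 0.50 vs {0.19, 0.17, 0.25, 0.39, 0.26, 0.37} → pass.
Min (methods 1·2): 0.42 vs {0.17, 0.19, 0.14, 0.23, 0.42, 0.28} → fail.
Anx (methods 1·2): 0.28 vs {0.39, 0.25, 0.23, 0.14, 0.11, 0.06} → fail.
Gri (methods 1·2): 0.40 vs {0.37, 0.26, 0.28, 0.42, 0.06, 0.11} → fail.
3 of 4 fail.

3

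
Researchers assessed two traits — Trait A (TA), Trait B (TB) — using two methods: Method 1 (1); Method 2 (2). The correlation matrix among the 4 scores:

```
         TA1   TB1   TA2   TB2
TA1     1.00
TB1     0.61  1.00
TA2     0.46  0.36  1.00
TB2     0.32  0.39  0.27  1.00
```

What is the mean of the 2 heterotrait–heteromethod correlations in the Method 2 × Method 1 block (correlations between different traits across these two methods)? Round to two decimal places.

0.34

HTHM values (method 2 × method 1): 0.36, 0.32; mean = 0.68/2 = 0.34.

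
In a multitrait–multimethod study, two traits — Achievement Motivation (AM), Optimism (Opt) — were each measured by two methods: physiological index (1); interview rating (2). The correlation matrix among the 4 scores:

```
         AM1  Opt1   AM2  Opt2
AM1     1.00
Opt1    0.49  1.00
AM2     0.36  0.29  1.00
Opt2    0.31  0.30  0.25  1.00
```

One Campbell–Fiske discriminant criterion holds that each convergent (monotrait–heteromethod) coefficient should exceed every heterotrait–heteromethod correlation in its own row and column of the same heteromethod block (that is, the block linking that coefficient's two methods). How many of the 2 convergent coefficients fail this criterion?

1

Each convergent coefficient versus the relevant comparison correlations:
AM (methods 1·2): 0.36 vs {0.31, 0.29} → pass.
Opt (methods 1·2): 0.30 vs {0.29, 0.31} → fail.
1 of 2 fail.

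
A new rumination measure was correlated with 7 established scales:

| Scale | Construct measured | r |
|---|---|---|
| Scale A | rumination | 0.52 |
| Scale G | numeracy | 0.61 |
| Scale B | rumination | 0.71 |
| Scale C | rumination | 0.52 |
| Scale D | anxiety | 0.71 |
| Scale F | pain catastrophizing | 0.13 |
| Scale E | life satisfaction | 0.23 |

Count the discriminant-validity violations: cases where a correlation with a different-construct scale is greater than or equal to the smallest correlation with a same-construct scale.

Convergent (same construct = rumination): Scale A, Scale B, Scale C.
Smallest convergent = 0.52. Discriminant values: 0.61, 0.71, 0.13, 0.23; count ≥ 0.52 → 2.

2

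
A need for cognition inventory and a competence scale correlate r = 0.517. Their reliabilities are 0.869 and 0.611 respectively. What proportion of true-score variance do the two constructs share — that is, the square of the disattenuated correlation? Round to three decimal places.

Disattenuated r = 0.517 / √(0.869 × 0.611) = 0.517 / 0.7287 = 0.7095.
Shared true-score variance = 0.7095² = 0.5034 ≈ 0.503.

0.503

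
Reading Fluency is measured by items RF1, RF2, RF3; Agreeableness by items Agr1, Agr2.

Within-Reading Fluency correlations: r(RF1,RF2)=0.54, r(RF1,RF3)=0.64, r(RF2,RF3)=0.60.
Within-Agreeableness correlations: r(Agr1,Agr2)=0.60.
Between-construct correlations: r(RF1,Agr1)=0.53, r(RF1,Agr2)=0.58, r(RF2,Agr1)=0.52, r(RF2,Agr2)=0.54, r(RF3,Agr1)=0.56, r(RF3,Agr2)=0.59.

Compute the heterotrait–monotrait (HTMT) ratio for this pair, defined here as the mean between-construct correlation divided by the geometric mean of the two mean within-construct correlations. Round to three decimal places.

Mean between = 3.32/6 = 0.5533.
Mean within-RF = 1.78/3 = 0.5933; mean within-Agr = 0.60/1 = 0.6000.
Geometric mean = √(0.5933 × 0.6000) = 0.5966.
HTMT = 0.5533 / 0.5966 = 0.927.

0.927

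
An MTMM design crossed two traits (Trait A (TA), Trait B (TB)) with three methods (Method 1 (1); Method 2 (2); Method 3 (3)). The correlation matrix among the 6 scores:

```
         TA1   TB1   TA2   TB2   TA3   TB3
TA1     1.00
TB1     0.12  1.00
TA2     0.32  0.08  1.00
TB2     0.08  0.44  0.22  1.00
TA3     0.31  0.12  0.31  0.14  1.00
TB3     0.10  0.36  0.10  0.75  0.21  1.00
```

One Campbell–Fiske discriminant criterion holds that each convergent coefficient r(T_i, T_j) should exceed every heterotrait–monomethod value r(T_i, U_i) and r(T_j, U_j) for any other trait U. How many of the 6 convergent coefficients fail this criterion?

0

Checking each validity diagonal entry against its comparison values:
TA (methods 1·2): 0.32 vs {0.12, 0.22} → pass.
TA (methods 1·3): 0.31 vs {0.12, 0.21} → pass.
TA (methods 2·3): 0.31 vs {0.22, 0.21} → pass.
TB (methods 1·2): 0.44 vs {0.12, 0.22} → pass.
TB (methods 1·3): 0.36 vs {0.12, 0.21} → pass.
TB (methods 2·3): 0.75 vs {0.22, 0.21} → pass.
0 of 6 fail.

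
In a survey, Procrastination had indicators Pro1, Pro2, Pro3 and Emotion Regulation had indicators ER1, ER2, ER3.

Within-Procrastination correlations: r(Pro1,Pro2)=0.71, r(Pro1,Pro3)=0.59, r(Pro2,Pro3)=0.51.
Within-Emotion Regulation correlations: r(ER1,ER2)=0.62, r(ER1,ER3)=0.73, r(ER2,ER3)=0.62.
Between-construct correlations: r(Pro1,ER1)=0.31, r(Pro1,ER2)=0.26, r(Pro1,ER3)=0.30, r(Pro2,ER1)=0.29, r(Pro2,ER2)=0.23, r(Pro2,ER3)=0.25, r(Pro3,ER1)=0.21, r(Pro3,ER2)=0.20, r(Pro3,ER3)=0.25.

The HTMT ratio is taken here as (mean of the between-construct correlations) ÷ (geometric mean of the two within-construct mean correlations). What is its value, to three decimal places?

Mean heterotrait r = 2.30/9 = 0.2556.
Mean within-Pro = 1.81/3 = 0.6033; mean within-ER = 1.97/3 = 0.6567.
Geometric mean = √(0.6033 × 0.6567) = 0.6294.
HTMT = 0.2556 / 0.6294 = 0.406.

0.406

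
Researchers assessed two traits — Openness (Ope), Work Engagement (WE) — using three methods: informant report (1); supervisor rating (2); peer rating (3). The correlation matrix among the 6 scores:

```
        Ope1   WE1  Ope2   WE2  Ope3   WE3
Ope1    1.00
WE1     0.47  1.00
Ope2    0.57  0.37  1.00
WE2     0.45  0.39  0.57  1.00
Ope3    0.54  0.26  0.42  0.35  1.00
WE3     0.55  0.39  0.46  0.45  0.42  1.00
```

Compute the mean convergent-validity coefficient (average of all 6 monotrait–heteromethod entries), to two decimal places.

0.46

Convergent values: 0.57, 0.54, 0.42, 0.39, 0.39, 0.45; mean = 2.76/6 = 0.46.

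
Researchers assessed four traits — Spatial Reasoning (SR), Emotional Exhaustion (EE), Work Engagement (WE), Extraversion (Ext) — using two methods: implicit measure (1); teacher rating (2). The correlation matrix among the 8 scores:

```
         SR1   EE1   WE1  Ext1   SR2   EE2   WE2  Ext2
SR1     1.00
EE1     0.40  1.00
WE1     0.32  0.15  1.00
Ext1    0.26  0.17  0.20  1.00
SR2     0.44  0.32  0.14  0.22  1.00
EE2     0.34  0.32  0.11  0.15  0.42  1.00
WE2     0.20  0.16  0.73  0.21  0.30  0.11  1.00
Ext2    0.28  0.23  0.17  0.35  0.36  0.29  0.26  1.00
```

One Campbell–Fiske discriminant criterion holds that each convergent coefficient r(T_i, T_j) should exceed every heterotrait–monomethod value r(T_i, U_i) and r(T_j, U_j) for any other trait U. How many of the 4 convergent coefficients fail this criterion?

2

Each convergent coefficient versus the relevant comparison correlations:
SR (methods 1·2): 0.44 vs {0.40, 0.42, 0.32, 0.30, 0.26, 0.36} → pass.
EE (methods 1·2): 0.32 vs {0.40, 0.42, 0.15, 0.11, 0.17, 0.29} → fail.
WE (methods 1·2): 0.73 vs {0.32, 0.30, 0.15, 0.11, 0.20, 0.26} → pass.
Ext (methods 1·2): 0.35 vs {0.26, 0.36, 0.17, 0.29, 0.20, 0.26} → fail.
2 of 4 fail.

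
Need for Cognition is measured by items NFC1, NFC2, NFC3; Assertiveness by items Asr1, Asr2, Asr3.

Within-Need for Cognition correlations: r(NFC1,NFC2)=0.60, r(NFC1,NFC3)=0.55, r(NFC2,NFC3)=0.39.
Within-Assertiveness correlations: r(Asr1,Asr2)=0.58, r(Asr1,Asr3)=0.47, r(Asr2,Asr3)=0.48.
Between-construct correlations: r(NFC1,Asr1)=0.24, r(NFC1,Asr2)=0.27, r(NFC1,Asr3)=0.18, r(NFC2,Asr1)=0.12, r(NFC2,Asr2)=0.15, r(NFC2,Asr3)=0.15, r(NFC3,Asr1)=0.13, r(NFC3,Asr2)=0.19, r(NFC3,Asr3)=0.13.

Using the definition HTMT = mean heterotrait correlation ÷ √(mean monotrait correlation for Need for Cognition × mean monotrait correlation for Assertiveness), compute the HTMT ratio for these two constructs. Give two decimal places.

Mean between = 1.56/9 = 0.1733.
Mean within-NFC = 1.54/3 = 0.5133; mean within-Asr = 1.53/3 = 0.5100.
Geometric mean = √(0.5133 × 0.5100) = 0.5116.
HTMT = 0.1733 / 0.5116 = 0.34.

0.34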